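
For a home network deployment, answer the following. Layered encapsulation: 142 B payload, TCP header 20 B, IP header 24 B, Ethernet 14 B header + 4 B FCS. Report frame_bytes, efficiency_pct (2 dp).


TCP segment = 142 + 20 = 162 B
IP packet = 162 + 24 = 186 B
Ethernet frame = 186 + 14 + 4 = 204 B
Efficiency = app / frame = 142 / 204 = 0.696078 = 69.6078% -> 69.61% (2 dp)

204, 69.61


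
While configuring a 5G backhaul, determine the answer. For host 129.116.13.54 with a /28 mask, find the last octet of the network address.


Given: IP = 129.116.13.54, prefix = /28
Subnet mask = 255.255.255.240
Last octet of IP: 54
Last octet of mask: 240
Network last octet = 54 AND 240 = 48

48


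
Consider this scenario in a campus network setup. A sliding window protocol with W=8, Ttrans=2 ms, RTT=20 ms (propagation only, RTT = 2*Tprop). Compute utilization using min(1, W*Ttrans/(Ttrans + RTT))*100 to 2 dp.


Given: W = 8, Ttrans = 2 ms, RTT = 20 ms (= 2 * Tprop, Tprop = 10 ms)
Cycle time = Ttrans + RTT = 2 + 20 = 22 ms (first packet sent until its ACK returns)
W * Ttrans = 8 * 2 = 16 ms of sending per cycle
W * Ttrans / (Ttrans + RTT) = 16 / 22 = 0.727273
U = min(1, 0.727273) = 0.727273
U% = 72.73%

72.73


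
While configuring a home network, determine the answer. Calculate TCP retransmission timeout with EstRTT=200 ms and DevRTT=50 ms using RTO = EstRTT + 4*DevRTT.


Given: EstRTT = 200 ms, DevRTT = 50 ms
Timeout = EstRTT + 4 * DevRTT
4 * DevRTT = 4 * 50 = 200
Timeout = 200 + 200 = 400 ms

400


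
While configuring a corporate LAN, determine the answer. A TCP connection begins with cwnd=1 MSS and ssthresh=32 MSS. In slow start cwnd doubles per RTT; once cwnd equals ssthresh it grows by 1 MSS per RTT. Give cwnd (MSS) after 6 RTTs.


RTT 0: cwnd = 1 MSS (initial)
RTT 1: cwnd = 2 MSS (slow start, doubled)
RTT 2: cwnd = 4 MSS (slow start, doubled)
RTT 3: cwnd = 8 MSS (slow start, doubled)
RTT 4: cwnd = 16 MSS (slow start, doubled)
RTT 5: cwnd = 32 MSS (slow start, doubled)
RTT 6: cwnd = 33 MSS (congestion avoidance, +1)

33


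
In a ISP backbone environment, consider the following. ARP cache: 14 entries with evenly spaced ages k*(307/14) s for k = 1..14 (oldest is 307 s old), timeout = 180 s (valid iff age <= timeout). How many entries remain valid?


Ages are k * 307/14 s for k = 1..14 (spacing = 21.9286 s).
Entry k is valid iff k * 307/14 <= 180 iff k <= 14 * 180 / 307 = 8.2085
n_valid = floor(8.2085) = 8
(n_stale = 14 - 8 = 6)

8


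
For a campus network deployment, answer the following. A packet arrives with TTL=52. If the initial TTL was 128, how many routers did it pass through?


Given: initial TTL = 128, received TTL = 52
Hops = initial TTL - received TTL
Hops = 128 - 52 = 76

76


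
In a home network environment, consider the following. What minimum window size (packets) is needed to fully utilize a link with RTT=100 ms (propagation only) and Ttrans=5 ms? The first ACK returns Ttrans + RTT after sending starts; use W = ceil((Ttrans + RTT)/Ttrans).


Given: Ttrans = 5 ms, RTT = 100 ms (= 2 * Tprop, Tprop = 50 ms)
Time until first ACK returns = Ttrans + RTT = 5 + 100 = 105 ms
Need W * Ttrans >= Ttrans + RTT  ->  W >= (Ttrans + RTT) / Ttrans
(Ttrans + RTT) / Ttrans = 105 / 5 = 21
W_min = ceil(21) = 21

21


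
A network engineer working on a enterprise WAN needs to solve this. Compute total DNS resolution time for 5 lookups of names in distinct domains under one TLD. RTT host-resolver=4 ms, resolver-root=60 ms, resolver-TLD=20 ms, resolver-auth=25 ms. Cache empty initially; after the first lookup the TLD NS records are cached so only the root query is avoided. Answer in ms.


Lookup 1 (cold cache): local + root + TLD + auth = 4 + 60 + 20 + 25 = 109 ms
Lookups 2..5 (TLD NS cached -> skip root; new domain -> still ask TLD and auth): local + TLD + auth = 4 + 20 + 25 = 49 ms each
Remaining 4 lookups: 4 * 49 = 196 ms
Total = 109 + 196 = 305 ms

305


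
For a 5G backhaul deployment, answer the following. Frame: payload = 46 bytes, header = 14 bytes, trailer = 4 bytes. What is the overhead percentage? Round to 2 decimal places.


Given: payload = 46 B, header = 14 B, trailer = 4 B
Overhead bytes = header + trailer = 14 + 4 = 18
Total frame = payload + overhead = 46 + 18 = 64
Overhead % = 18 / 64 * 100 = 28.1250% -> 28.13% (2 dp)

28.13


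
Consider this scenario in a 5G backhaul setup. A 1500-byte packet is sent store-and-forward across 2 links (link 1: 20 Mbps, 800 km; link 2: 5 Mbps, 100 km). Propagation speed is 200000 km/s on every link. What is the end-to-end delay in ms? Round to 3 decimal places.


Packet = 1500 bytes = 12000 bits. Store-and-forward: sum (t_trans + t_prop) per link.
Link 1: t_trans = 12000/(20*10^6) s = 0.6000 ms; t_prop = 800/200000 s = 4.0000 ms; subtotal = 4.6000 ms
Link 2: t_trans = 12000/(5*10^6) s = 2.4000 ms; t_prop = 100/200000 s = 0.5000 ms; subtotal = 2.9000 ms
End-to-end = 4.6000 + 2.9000 = 7.5000 ms -> 7.500 ms (3 dp)

7.500


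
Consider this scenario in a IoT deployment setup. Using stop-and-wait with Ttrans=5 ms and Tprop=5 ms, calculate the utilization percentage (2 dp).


Given: Ttrans = 5 ms, Tprop = 5 ms
RTT = 2 * Tprop = 2 * 5 = 10 ms
U = Ttrans / (Ttrans + RTT)
U = 5 / (5 + 10)
U = 5 / 15 = 0.333333
U% = 33.33%

33.33


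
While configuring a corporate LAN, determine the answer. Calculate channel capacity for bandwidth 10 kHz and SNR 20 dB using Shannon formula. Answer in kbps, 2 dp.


Given: B = 10 kHz, SNR = 20 dB
SNR linear = 10^(20/10) = 100
1 + SNR = 101
log2(101) = 6.6582114828
C = 10 * 1000 * 6.6582114828 = 66582.1148 bps
C = 66.582115 kbps -> 66.58 kbps (2 dp)

66.58


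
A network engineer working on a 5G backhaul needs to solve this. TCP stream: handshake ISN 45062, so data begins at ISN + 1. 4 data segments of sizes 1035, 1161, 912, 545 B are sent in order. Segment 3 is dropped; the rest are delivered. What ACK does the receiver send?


SYN uses sequence number 45062; first data byte = ISN + 1 = 45063.
Segment 1: SEQ = 45063, len = 1035 B, covers [45063, 46097]
Segment 2: SEQ = 46098, len = 1161 B, covers [46098, 47258]
Segment 3: SEQ = 47259, len = 912 B, covers [47259, 48170] [LOST]
Segment 4: SEQ = 48171, len = 545 B, covers [48171, 48715]
In-order data received: bytes [45063, 47258] (segments 1..2).
Segment 3 missing -> gap begins at byte 47259; later segments buffered out of order.
Cumulative ACK = next expected in-order byte = 45063 + 1035 + 1161 = 47259

47259


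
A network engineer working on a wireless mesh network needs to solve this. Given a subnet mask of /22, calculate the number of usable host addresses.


Given: subnet mask /22
Host bits = 32 - 22 = 10
Total addresses = 2^10 = 1024
Usable hosts = 1024 - 2 (network + broadcast) = 1022

1022


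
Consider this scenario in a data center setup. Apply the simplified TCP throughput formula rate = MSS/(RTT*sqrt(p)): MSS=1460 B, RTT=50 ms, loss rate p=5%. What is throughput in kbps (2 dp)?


Given: MSS = 1460 bytes, RTT = 50 ms, loss = 5%
RTT in seconds = 50 / 1000 = 0.05
Loss rate = 5% = 0.05
sqrt(loss) = sqrt(0.05) = 0.223606797750
Throughput (bytes/s) = 1460 / (0.05 * 0.223606797750) = 130586.3699
Throughput (kbps) = 130586.3699 * 8 / 1000 = 1044.690959 -> 1044.69 kbps (2 dp)

1044.69


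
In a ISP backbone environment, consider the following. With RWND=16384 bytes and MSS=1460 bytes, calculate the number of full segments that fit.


Given: RWND = 16384 bytes, MSS = 1460 bytes
Full segments = floor(RWND / MSS)
Full segments = floor(16384 / 1460)
Full segments = floor(11.2219) = 11

11


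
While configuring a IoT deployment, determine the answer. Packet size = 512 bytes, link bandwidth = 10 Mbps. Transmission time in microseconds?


Given: packet = 512 bytes, bandwidth = 10 Mbps
Packet in bits = 512 * 8 = 4096 bits
Bandwidth = 10 * 10^6 = 10000000 bps
Time = 4096 / 10000000 seconds
Time in us = 4096 * 10^6 / 10000000 = 409.6

409.6


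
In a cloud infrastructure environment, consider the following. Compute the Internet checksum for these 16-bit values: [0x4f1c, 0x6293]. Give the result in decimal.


Given words: [0x4f1c, 0x6293]
Step 1: Sum all words
Raw sum = 20252 + 25235 = 45487
One's complement = ~45487 & 0xFFFF = 20048

20048


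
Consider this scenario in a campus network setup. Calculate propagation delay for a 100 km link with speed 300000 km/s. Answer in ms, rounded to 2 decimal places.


Given: distance = 100 km, speed = 300000 km/s
Delay = distance / speed = 100 / 300000 seconds
Delay in ms = 100 * 1000 / 300000
Delay = 0.3333 ms
Rounded to 2 dp = 0.33 ms

0.33


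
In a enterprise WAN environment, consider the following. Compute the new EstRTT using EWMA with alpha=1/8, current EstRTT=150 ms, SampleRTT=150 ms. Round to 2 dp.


Given: EstRTT = 150 ms, SampleRTT = 150 ms, alpha = 1/8
New EstRTT = (1 - alpha) * EstRTT + alpha * SampleRTT
(7/8) * 150 = 131.25
(1/8) * 150 = 18.75
New EstRTT = 131.25 + 18.75 = 150 ms -> 150.00 ms (2 dp)

150.00


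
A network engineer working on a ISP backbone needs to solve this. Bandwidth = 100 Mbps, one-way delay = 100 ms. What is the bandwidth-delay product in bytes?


Given: bandwidth = 100 Mbps, delay = 100 ms
BDP in bits = 100 * 10^6 * 100 / 1000
BDP in bits = 10000000
BDP in bytes = 10000000 / 8 = 1250000

1250000


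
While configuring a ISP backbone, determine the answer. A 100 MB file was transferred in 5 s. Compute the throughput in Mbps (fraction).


Given: file = 100 MB, time = 5 s
File in Mb = 100 * 8 = 800 Mb
Throughput = 800 / 5 Mbps
Throughput = 160 Mbps

160


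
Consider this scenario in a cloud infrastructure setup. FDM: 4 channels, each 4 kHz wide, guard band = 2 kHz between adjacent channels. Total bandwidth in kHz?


Given: 4 channels, 4 kHz each, guard = 2 kHz
Channel bandwidth = 4 * 4 = 16 kHz
Guard bands = 3 gaps * 2 kHz = 6 kHz
Total = 16 + 6 = 22 kHz

22


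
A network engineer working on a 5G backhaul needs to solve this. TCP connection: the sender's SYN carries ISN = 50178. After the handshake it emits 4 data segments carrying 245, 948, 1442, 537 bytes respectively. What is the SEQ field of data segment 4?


The SYN occupies sequence number ISN = 50178, so the first data byte is ISN + 1 = 50179.
SEQ of data segment i = (ISN + 1) + sum of payload sizes of segments 1..i-1.
Segment 1: SEQ = 50179, payload = 245 bytes
Segment 2: SEQ = 50424, payload = 948 bytes
Segment 3: SEQ = 51372, payload = 1442 bytes
Segment 4: SEQ = 52814, payload = 537 bytes
SEQ of segment 4 = 50179 + 245 + 948 + 1442 = 52814

52814


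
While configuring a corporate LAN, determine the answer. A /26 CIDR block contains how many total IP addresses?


Given: CIDR prefix /26
Host bits = 32 - 26 = 6
Total addresses = 2^6 = 64

64


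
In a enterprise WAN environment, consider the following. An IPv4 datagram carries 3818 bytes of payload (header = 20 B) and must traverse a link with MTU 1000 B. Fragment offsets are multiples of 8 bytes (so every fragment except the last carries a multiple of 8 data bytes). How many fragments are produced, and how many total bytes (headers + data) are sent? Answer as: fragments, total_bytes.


Max data per non-final fragment = floor((MTU - header)/8)*8 = floor((1000 - 20)/8)*8 = floor(980/8)*8 = 976 B
Final fragment needs no 8-byte alignment: it can carry up to MTU - header = 980 B
Non-final fragments needed = ceil((payload - 980) / 976) = ceil(2838/976) = ceil(2.9078) = 3
Number of fragments = 3 + 1 = 4
Fragment sizes (data): 3 * 976 B + 890 B (last, 890 <= 980 OK)
Total bytes sent = payload + n_frags * header = 3818 + 4*20 = 3818 + 80 = 3898 B

4, 3898


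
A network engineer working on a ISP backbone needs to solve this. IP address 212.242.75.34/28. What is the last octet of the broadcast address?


Given: IP = 212.242.75.34, prefix = /28
Host bits = 32 - 28 = 4
Network last octet = 34 AND mask = 32
Host part size = 2^4 - 1 = 15
Broadcast last octet = 32 OR 15 = 47

47


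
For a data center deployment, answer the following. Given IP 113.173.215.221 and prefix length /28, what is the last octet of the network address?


Given: IP = 113.173.215.221, prefix = /28
Subnet mask = 255.255.255.240
Last octet of IP: 221
Last octet of mask: 240
Network last octet = 221 AND 240 = 208

208


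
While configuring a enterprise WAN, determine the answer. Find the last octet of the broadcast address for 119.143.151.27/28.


Given: IP = 119.143.151.27, prefix = /28
Host bits = 32 - 28 = 4
Network last octet = 27 AND mask = 16
Host part size = 2^4 - 1 = 15
Broadcast last octet = 16 OR 15 = 31

31


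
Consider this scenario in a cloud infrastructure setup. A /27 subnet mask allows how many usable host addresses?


Given: subnet mask /27
Host bits = 32 - 27 = 5
Total addresses = 2^5 = 32
Usable hosts = 32 - 2 (network + broadcast) = 30

30


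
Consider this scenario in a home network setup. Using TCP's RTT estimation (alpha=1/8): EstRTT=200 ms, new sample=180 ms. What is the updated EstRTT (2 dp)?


Given: EstRTT = 200 ms, SampleRTT = 180 ms, alpha = 1/8
New EstRTT = (1 - alpha) * EstRTT + alpha * SampleRTT
(7/8) * 200 = 175
(1/8) * 180 = 22.5
New EstRTT = 175 + 22.5 = 197.5 ms -> 197.50 ms (2 dp)

197.50


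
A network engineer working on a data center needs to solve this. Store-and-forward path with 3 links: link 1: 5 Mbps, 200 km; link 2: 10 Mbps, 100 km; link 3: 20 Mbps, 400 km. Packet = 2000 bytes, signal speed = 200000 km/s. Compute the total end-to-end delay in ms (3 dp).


Packet = 2000 bytes = 16000 bits. Store-and-forward: sum (t_trans + t_prop) per link.
Link 1: t_trans = 16000/(5*10^6) s = 3.2000 ms; t_prop = 200/200000 s = 1.0000 ms; subtotal = 4.2000 ms
Link 2: t_trans = 16000/(10*10^6) s = 1.6000 ms; t_prop = 100/200000 s = 0.5000 ms; subtotal = 2.1000 ms
Link 3: t_trans = 16000/(20*10^6) s = 0.8000 ms; t_prop = 400/200000 s = 2.0000 ms; subtotal = 2.8000 ms
End-to-end = 4.2000 + 2.1000 + 2.8000 = 9.1000 ms -> 9.100 ms (3 dp)

9.100


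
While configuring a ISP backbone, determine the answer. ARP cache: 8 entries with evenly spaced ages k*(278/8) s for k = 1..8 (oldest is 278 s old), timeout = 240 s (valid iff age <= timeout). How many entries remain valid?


Ages are k * 278/8 s for k = 1..8 (spacing = 34.7500 s).
Entry k is valid iff k * 278/8 <= 240 iff k <= 8 * 240 / 278 = 6.9065
n_valid = floor(6.9065) = 6
(n_stale = 8 - 6 = 2)

6


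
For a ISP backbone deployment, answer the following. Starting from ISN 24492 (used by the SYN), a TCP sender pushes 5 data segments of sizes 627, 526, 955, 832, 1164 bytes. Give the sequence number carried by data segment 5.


The SYN occupies sequence number ISN = 24492, so the first data byte is ISN + 1 = 24493.
SEQ of data segment i = (ISN + 1) + sum of payload sizes of segments 1..i-1.
Segment 1: SEQ = 24493, payload = 627 bytes
Segment 2: SEQ = 25120, payload = 526 bytes
Segment 3: SEQ = 25646, payload = 955 bytes
Segment 4: SEQ = 26601, payload = 832 bytes
Segment 5: SEQ = 27433, payload = 1164 bytes
SEQ of segment 5 = 24493 + 627 + 526 + 955 + 832 = 27433

27433


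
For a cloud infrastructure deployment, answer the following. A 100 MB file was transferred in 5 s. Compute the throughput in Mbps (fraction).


Given: file = 100 MB, time = 5 s
File in Mb = 100 * 8 = 800 Mb
Throughput = 800 / 5 Mbps
Throughput = 160 Mbps

160


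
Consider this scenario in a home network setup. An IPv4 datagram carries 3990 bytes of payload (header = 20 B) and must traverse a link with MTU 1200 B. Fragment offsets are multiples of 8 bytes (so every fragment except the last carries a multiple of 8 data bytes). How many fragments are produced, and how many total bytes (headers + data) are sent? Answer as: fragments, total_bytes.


Max data per non-final fragment = floor((MTU - header)/8)*8 = floor((1200 - 20)/8)*8 = floor(1180/8)*8 = 1176 B
Final fragment needs no 8-byte alignment: it can carry up to MTU - header = 1180 B
Non-final fragments needed = ceil((payload - 1180) / 1176) = ceil(2810/1176) = ceil(2.3895) = 3
Number of fragments = 3 + 1 = 4
Fragment sizes (data): 3 * 1176 B + 462 B (last, 462 <= 1180 OK)
Total bytes sent = payload + n_frags * header = 3990 + 4*20 = 3990 + 80 = 4070 B

4, 4070


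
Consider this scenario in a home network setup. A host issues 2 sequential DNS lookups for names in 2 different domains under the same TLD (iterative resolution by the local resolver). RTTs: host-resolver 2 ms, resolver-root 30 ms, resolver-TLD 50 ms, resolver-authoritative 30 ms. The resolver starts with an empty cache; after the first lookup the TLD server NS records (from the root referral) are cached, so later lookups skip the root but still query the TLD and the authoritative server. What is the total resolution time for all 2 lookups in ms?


Lookup 1 (cold cache): local + root + TLD + auth = 2 + 30 + 50 + 30 = 112 ms
Lookups 2..2 (TLD NS cached -> skip root; new domain -> still ask TLD and auth): local + TLD + auth = 2 + 50 + 30 = 82 ms each
Remaining 1 lookups: 1 * 82 = 82 ms
Total = 112 + 82 = 194 ms

194


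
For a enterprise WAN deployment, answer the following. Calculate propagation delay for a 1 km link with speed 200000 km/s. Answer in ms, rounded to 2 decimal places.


Given: distance = 1 km, speed = 200000 km/s
Delay = distance / speed = 1 / 200000 seconds
Delay in ms = 1 * 1000 / 200000
Delay = 0.0050 ms
Rounded to 2 dp = 0.01 ms

0.01


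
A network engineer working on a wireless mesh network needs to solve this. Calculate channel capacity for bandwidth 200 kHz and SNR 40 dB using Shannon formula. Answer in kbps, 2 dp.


Given: B = 200 kHz, SNR = 40 dB
SNR linear = 10^(40/10) = 10000
1 + SNR = 10001
log2(10001) = 13.2878566418
C = 200 * 1000 * 13.2878566418 = 2657571.3284 bps
C = 2657.571328 kbps -> 2657.57 kbps (2 dp)

2657.57


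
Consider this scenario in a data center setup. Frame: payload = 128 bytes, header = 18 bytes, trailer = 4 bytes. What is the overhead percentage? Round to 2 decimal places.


Given: payload = 128 B, header = 18 B, trailer = 4 B
Overhead bytes = header + trailer = 18 + 4 = 22
Total frame = payload + overhead = 128 + 22 = 150
Overhead % = 22 / 150 * 100 = 14.6667% -> 14.67% (2 dp)

14.67


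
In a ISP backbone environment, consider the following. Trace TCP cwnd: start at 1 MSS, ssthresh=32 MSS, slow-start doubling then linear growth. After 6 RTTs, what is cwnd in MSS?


RTT 0: cwnd = 1 MSS (initial)
RTT 1: cwnd = 2 MSS (slow start, doubled)
RTT 2: cwnd = 4 MSS (slow start, doubled)
RTT 3: cwnd = 8 MSS (slow start, doubled)
RTT 4: cwnd = 16 MSS (slow start, doubled)
RTT 5: cwnd = 32 MSS (slow start, doubled)
RTT 6: cwnd = 33 MSS (congestion avoidance, +1)

33


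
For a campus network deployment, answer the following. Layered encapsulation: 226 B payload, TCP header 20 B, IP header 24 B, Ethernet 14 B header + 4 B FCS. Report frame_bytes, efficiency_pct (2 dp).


TCP segment = 226 + 20 = 246 B
IP packet = 246 + 24 = 270 B
Ethernet frame = 270 + 14 + 4 = 288 B
Efficiency = app / frame = 226 / 288 = 0.784722 = 78.4722% -> 78.47% (2 dp)

288, 78.47


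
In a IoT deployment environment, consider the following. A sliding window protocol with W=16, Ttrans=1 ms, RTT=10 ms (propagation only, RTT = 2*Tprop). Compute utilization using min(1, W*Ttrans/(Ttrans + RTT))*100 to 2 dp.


Given: W = 16, Ttrans = 1 ms, RTT = 10 ms (= 2 * Tprop, Tprop = 5 ms)
Cycle time = Ttrans + RTT = 1 + 10 = 11 ms (first packet sent until its ACK returns)
W * Ttrans = 16 * 1 = 16 ms of sending per cycle
W * Ttrans / (Ttrans + RTT) = 16 / 11 = 1.454545
U = min(1, 1.454545) = 1.000000
U% = 100.00%

100.00


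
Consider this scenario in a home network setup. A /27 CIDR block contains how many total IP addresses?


Given: CIDR prefix /27
Host bits = 32 - 27 = 5
Total addresses = 2^5 = 32

32


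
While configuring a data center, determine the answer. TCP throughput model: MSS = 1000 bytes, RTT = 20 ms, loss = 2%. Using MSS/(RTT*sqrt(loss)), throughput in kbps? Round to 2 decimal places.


Given: MSS = 1000 bytes, RTT = 20 ms, loss = 2%
RTT in seconds = 20 / 1000 = 0.02
Loss rate = 2% = 0.02
sqrt(loss) = sqrt(0.02) = 0.141421356237
Throughput (bytes/s) = 1000 / (0.02 * 0.141421356237) = 353553.3906
Throughput (kbps) = 353553.3906 * 8 / 1000 = 2828.427125 -> 2828.43 kbps (2 dp)

2828.43


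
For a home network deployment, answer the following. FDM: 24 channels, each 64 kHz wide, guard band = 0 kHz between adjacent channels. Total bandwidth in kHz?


Given: 24 channels, 64 kHz each, guard = 0 kHz
Channel bandwidth = 24 * 64 = 1536 kHz
Guard bands = 23 gaps * 0 kHz = 0 kHz
Total = 1536 + 0 = 1536 kHz

1536


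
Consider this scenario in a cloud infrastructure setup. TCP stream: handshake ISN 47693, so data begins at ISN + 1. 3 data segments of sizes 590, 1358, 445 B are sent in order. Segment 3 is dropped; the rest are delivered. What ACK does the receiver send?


SYN uses sequence number 47693; first data byte = ISN + 1 = 47694.
Segment 1: SEQ = 47694, len = 590 B, covers [47694, 48283]
Segment 2: SEQ = 48284, len = 1358 B, covers [48284, 49641]
Segment 3: SEQ = 49642, len = 445 B, covers [49642, 50086] [LOST]
In-order data received: bytes [47694, 49641] (segments 1..2).
Segment 3 missing -> gap begins at byte 49642.
Cumulative ACK = next expected in-order byte = 47694 + 590 + 1358 = 49642

49642


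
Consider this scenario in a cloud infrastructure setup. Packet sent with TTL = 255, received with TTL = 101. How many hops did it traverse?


Given: initial TTL = 255, received TTL = 101
Hops = initial TTL - received TTL
Hops = 255 - 101 = 154

154


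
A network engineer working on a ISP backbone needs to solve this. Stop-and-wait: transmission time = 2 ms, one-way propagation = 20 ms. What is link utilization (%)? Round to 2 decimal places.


Given: Ttrans = 2 ms, Tprop = 20 ms
RTT = 2 * Tprop = 2 * 20 = 40 ms
U = Ttrans / (Ttrans + RTT)
U = 2 / (2 + 40)
U = 2 / 42 = 0.047619
U% = 4.76%

4.76


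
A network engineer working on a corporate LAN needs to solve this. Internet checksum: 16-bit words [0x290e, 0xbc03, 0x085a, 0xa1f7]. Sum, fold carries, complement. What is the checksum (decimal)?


Given words: [0x290e, 0xbc03, 0x085a, 0xa1f7]
Step 1: Sum all words
Raw sum = 10510 + 48131 + 2138 + 41463 = 102242
Step 2: Fold carry: (36706 + 1) = 36707
One's complement = ~36707 & 0xFFFF = 28828

28828


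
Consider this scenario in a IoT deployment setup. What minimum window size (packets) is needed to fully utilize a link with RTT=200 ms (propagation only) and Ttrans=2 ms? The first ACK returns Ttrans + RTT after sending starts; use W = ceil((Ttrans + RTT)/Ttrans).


Given: Ttrans = 2 ms, RTT = 200 ms (= 2 * Tprop, Tprop = 100 ms)
Time until first ACK returns = Ttrans + RTT = 2 + 200 = 202 ms
Need W * Ttrans >= Ttrans + RTT  ->  W >= (Ttrans + RTT) / Ttrans
(Ttrans + RTT) / Ttrans = 202 / 2 = 101
W_min = ceil(101) = 101

101


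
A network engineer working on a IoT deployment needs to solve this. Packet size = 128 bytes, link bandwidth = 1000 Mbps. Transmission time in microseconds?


Given: packet = 128 bytes, bandwidth = 1000 Mbps
Packet in bits = 128 * 8 = 1024 bits
Bandwidth = 1000 * 10^6 = 1000000000 bps
Time = 1024 / 1000000000 seconds
Time in us = 1024 * 10^6 / 1000000000 = 1.024

1.024


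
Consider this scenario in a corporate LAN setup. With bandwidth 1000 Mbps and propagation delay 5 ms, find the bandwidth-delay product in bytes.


Given: bandwidth = 1000 Mbps, delay = 5 ms
BDP in bits = 1000 * 10^6 * 5 / 1000
BDP in bits = 5000000
BDP in bytes = 5000000 / 8 = 625000

625000


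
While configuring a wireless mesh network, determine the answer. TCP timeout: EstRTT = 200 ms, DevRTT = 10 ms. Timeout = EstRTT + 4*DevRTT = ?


Given: EstRTT = 200 ms, DevRTT = 10 ms
Timeout = EstRTT + 4 * DevRTT
4 * DevRTT = 4 * 10 = 40
Timeout = 200 + 40 = 240 ms

240


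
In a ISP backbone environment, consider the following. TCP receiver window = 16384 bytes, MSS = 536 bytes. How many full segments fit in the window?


Given: RWND = 16384 bytes, MSS = 536 bytes
Full segments = floor(RWND / MSS)
Full segments = floor(16384 / 536)
Full segments = floor(30.5672) = 30

30


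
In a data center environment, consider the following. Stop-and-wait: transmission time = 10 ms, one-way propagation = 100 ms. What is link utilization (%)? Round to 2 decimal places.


Given: Ttrans = 10 ms, Tprop = 100 ms
RTT = 2 * Tprop = 2 * 100 = 200 ms
U = Ttrans / (Ttrans + RTT)
U = 10 / (10 + 200)
U = 10 / 210 = 0.047619
U% = 4.76%

4.76


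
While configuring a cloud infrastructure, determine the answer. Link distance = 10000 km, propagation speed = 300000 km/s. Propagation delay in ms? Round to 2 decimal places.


Given: distance = 10000 km, speed = 300000 km/s
Delay = distance / speed = 10000 / 300000 seconds
Delay in ms = 10000 * 1000 / 300000
Delay = 33.3333 ms
Rounded to 2 dp = 33.33 ms

33.33


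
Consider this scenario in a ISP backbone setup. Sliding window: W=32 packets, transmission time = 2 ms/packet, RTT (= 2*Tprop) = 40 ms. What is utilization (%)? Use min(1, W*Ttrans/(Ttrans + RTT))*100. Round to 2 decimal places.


Given: W = 32, Ttrans = 2 ms, RTT = 40 ms (= 2 * Tprop, Tprop = 20 ms)
Cycle time = Ttrans + RTT = 2 + 40 = 42 ms (first packet sent until its ACK returns)
W * Ttrans = 32 * 2 = 64 ms of sending per cycle
W * Ttrans / (Ttrans + RTT) = 64 / 42 = 1.523810
U = min(1, 1.523810) = 1.000000
U% = 100.00%

100.00


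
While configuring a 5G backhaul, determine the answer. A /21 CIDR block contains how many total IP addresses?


Given: CIDR prefix /21
Host bits = 32 - 21 = 11
Total addresses = 2^11 = 2048

2048


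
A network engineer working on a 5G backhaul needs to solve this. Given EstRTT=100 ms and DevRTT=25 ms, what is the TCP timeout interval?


Given: EstRTT = 100 ms, DevRTT = 25 ms
Timeout = EstRTT + 4 * DevRTT
4 * DevRTT = 4 * 25 = 100
Timeout = 100 + 100 = 200 ms

200


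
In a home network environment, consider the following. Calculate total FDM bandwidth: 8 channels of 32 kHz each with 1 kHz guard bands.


Given: 8 channels, 32 kHz each, guard = 1 kHz
Channel bandwidth = 8 * 32 = 256 kHz
Guard bands = 7 gaps * 1 kHz = 7 kHz
Total = 256 + 7 = 263 kHz

263


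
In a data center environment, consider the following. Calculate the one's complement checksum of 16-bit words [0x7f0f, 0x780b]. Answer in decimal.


Given words: [0x7f0f, 0x780b]
Step 1: Sum all words
Raw sum = 32527 + 30731 = 63258
One's complement = ~63258 & 0xFFFF = 2277

2277


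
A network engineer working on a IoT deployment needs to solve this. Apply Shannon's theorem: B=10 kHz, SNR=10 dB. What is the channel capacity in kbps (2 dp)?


Given: B = 10 kHz, SNR = 10 dB
SNR linear = 10^(10/10) = 10
1 + SNR = 11
log2(11) = 3.4594316186
C = 10 * 1000 * 3.4594316186 = 34594.3162 bps
C = 34.594316 kbps -> 34.59 kbps (2 dp)

34.59


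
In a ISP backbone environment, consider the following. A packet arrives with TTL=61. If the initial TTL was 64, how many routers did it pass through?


Given: initial TTL = 64, received TTL = 61
Hops = initial TTL - received TTL
Hops = 64 - 61 = 3

3


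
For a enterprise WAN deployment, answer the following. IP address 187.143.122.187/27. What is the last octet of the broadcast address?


Given: IP = 187.143.122.187, prefix = /27
Host bits = 32 - 27 = 5
Network last octet = 187 AND mask = 160
Host part size = 2^5 - 1 = 31
Broadcast last octet = 160 OR 31 = 191

191


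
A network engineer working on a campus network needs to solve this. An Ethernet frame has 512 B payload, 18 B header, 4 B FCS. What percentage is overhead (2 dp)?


Given: payload = 512 B, header = 18 B, trailer = 4 B
Overhead bytes = header + trailer = 18 + 4 = 22
Total frame = payload + overhead = 512 + 22 = 534
Overhead % = 22 / 534 * 100 = 4.1199% -> 4.12% (2 dp)

4.12


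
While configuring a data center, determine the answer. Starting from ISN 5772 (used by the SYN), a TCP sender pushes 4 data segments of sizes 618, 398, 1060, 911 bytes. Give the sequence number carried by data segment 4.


The SYN occupies sequence number ISN = 5772, so the first data byte is ISN + 1 = 5773.
SEQ of data segment i = (ISN + 1) + sum of payload sizes of segments 1..i-1.
Segment 1: SEQ = 5773, payload = 618 bytes
Segment 2: SEQ = 6391, payload = 398 bytes
Segment 3: SEQ = 6789, payload = 1060 bytes
Segment 4: SEQ = 7849, payload = 911 bytes
SEQ of segment 4 = 5773 + 618 + 398 + 1060 = 7849

7849


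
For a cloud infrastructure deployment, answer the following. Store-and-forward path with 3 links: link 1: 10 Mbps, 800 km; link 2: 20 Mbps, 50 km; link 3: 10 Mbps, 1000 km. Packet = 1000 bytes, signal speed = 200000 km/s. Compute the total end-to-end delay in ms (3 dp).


Packet = 1000 bytes = 8000 bits. Store-and-forward: sum (t_trans + t_prop) per link.
Link 1: t_trans = 8000/(10*10^6) s = 0.8000 ms; t_prop = 800/200000 s = 4.0000 ms; subtotal = 4.8000 ms
Link 2: t_trans = 8000/(20*10^6) s = 0.4000 ms; t_prop = 50/200000 s = 0.2500 ms; subtotal = 0.6500 ms
Link 3: t_trans = 8000/(10*10^6) s = 0.8000 ms; t_prop = 1000/200000 s = 5.0000 ms; subtotal = 5.8000 ms
End-to-end = 4.8000 + 0.6500 + 5.8000 = 11.2500 ms -> 11.250 ms (3 dp)

11.250


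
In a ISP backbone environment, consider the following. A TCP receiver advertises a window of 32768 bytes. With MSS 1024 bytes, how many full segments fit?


Given: RWND = 32768 bytes, MSS = 1024 bytes
Full segments = floor(RWND / MSS)
Full segments = floor(32768 / 1024)
Full segments = floor(32.0) = 32

32


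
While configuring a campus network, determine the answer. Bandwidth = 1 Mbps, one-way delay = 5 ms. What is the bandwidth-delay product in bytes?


Given: bandwidth = 1 Mbps, delay = 5 ms
BDP in bits = 1 * 10^6 * 5 / 1000
BDP in bits = 5000
BDP in bytes = 5000 / 8 = 625

625


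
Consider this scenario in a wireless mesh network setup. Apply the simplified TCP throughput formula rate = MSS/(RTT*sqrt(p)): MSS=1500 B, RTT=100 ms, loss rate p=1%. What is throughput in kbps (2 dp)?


Given: MSS = 1500 bytes, RTT = 100 ms, loss = 1%
RTT in seconds = 100 / 1000 = 0.1
Loss rate = 1% = 0.01
sqrt(loss) = sqrt(0.01) = 0.1
Throughput (bytes/s) = 1500 / (0.1 * 0.1) = 150000.0000
Throughput (kbps) = 150000.0000 * 8 / 1000 = 1200.000000 -> 1200.00 kbps (2 dp)

1200.00


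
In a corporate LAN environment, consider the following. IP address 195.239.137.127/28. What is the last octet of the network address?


Given: IP = 195.239.137.127, prefix = /28
Subnet mask = 255.255.255.240
Last octet of IP: 127
Last octet of mask: 240
Network last octet = 127 AND 240 = 112

112


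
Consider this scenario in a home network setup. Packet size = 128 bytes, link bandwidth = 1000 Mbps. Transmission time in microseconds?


Given: packet = 128 bytes, bandwidth = 1000 Mbps
Packet in bits = 128 * 8 = 1024 bits
Bandwidth = 1000 * 10^6 = 1000000000 bps
Time = 1024 / 1000000000 seconds
Time in us = 1024 * 10^6 / 1000000000 = 1.024

1.024


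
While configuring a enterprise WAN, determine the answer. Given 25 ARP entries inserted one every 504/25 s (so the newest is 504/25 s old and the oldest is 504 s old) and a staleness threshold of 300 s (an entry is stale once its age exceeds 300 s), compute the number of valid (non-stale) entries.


Ages are k * 504/25 s for k = 1..25 (spacing = 20.1600 s).
Entry k is valid iff k * 504/25 <= 300 iff k <= 25 * 300 / 504 = 14.8810
n_valid = floor(14.8810) = 14
(n_stale = 25 - 14 = 11)

14


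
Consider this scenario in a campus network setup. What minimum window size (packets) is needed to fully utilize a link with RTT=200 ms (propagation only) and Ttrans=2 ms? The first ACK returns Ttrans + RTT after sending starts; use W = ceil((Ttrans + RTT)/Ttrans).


Given: Ttrans = 2 ms, RTT = 200 ms (= 2 * Tprop, Tprop = 100 ms)
Time until first ACK returns = Ttrans + RTT = 2 + 200 = 202 ms
Need W * Ttrans >= Ttrans + RTT  ->  W >= (Ttrans + RTT) / Ttrans
(Ttrans + RTT) / Ttrans = 202 / 2 = 101
W_min = ceil(101) = 101

101


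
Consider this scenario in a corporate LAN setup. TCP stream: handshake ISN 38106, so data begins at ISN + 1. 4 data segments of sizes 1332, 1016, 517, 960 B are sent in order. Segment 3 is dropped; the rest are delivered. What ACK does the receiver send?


SYN uses sequence number 38106; first data byte = ISN + 1 = 38107.
Segment 1: SEQ = 38107, len = 1332 B, covers [38107, 39438]
Segment 2: SEQ = 39439, len = 1016 B, covers [39439, 40454]
Segment 3: SEQ = 40455, len = 517 B, covers [40455, 40971] [LOST]
Segment 4: SEQ = 40972, len = 960 B, covers [40972, 41931]
In-order data received: bytes [38107, 40454] (segments 1..2).
Segment 3 missing -> gap begins at byte 40455; later segments buffered out of order.
Cumulative ACK = next expected in-order byte = 38107 + 1332 + 1016 = 40455

40455


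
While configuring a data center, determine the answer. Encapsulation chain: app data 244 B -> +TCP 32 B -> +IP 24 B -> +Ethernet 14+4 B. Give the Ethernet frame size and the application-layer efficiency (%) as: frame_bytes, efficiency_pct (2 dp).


TCP segment = 244 + 32 = 276 B
IP packet = 276 + 24 = 300 B
Ethernet frame = 300 + 14 + 4 = 318 B
Efficiency = app / frame = 244 / 318 = 0.767296 = 76.7296% -> 76.73% (2 dp)

318, 76.73


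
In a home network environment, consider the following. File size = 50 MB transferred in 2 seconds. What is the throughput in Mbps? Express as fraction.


Given: file = 50 MB, time = 2 s
File in Mb = 50 * 8 = 400 Mb
Throughput = 400 / 2 Mbps
Throughput = 200 Mbps

200


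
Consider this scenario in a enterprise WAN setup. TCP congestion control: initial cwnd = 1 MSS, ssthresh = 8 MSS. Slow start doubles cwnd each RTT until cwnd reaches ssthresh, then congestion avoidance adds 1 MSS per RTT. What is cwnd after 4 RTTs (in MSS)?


RTT 0: cwnd = 1 MSS (initial)
RTT 1: cwnd = 2 MSS (slow start, doubled)
RTT 2: cwnd = 4 MSS (slow start, doubled)
RTT 3: cwnd = 8 MSS (slow start, doubled)
RTT 4: cwnd = 9 MSS (congestion avoidance, +1)

9


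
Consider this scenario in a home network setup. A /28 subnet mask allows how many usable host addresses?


Given: subnet mask /28
Host bits = 32 - 28 = 4
Total addresses = 2^4 = 16
Usable hosts = 16 - 2 (network + broadcast) = 14

14


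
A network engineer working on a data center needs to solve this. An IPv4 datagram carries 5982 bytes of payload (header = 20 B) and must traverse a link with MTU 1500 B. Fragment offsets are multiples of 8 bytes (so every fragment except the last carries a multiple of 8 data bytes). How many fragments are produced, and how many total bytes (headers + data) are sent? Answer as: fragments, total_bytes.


Max data per non-final fragment = floor((MTU - header)/8)*8 = floor((1500 - 20)/8)*8 = floor(1480/8)*8 = 1480 B
Final fragment needs no 8-byte alignment: it can carry up to MTU - header = 1480 B
Non-final fragments needed = ceil((payload - 1480) / 1480) = ceil(4502/1480) = ceil(3.0419) = 4
Number of fragments = 4 + 1 = 5
Fragment sizes (data): 4 * 1480 B + 62 B (last, 62 <= 1480 OK)
Total bytes sent = payload + n_frags * header = 5982 + 5*20 = 5982 + 100 = 6082 B

5, 6082


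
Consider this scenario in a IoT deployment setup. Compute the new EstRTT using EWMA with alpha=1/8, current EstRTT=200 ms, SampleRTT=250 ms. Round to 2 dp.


Given: EstRTT = 200 ms, SampleRTT = 250 ms, alpha = 1/8
New EstRTT = (1 - alpha) * EstRTT + alpha * SampleRTT
(7/8) * 200 = 175
(1/8) * 250 = 31.25
New EstRTT = 175 + 31.25 = 206.25 ms -> 206.25 ms (2 dp)

206.25


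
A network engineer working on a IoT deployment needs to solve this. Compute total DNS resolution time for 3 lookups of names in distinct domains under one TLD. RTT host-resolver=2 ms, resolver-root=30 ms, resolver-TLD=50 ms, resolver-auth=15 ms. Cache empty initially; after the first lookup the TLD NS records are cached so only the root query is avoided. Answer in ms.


Lookup 1 (cold cache): local + root + TLD + auth = 2 + 30 + 50 + 15 = 97 ms
Lookups 2..3 (TLD NS cached -> skip root; new domain -> still ask TLD and auth): local + TLD + auth = 2 + 50 + 15 = 67 ms each
Remaining 2 lookups: 2 * 67 = 134 ms
Total = 97 + 134 = 231 ms

231


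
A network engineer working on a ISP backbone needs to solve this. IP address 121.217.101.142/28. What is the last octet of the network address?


Given: IP = 121.217.101.142, prefix = /28
Subnet mask = 255.255.255.240
Last octet of IP: 142
Last octet of mask: 240
Network last octet = 142 AND 240 = 128

128


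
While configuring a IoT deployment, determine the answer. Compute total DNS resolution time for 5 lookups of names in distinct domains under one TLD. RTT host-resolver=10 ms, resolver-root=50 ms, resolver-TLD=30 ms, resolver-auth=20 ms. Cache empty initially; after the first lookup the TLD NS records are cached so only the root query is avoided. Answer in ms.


Lookup 1 (cold cache): local + root + TLD + auth = 10 + 50 + 30 + 20 = 110 ms
Lookups 2..5 (TLD NS cached -> skip root; new domain -> still ask TLD and auth): local + TLD + auth = 10 + 30 + 20 = 60 ms each
Remaining 4 lookups: 4 * 60 = 240 ms
Total = 110 + 240 = 350 ms

350


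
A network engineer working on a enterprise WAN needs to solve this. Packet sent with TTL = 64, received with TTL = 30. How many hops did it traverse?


Given: initial TTL = 64, received TTL = 30
Hops = initial TTL - received TTL
Hops = 64 - 30 = 34

34


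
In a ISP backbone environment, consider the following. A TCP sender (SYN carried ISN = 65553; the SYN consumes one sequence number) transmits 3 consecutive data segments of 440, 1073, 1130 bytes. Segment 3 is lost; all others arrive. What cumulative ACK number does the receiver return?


SYN uses sequence number 65553; first data byte = ISN + 1 = 65554.
Segment 1: SEQ = 65554, len = 440 B, covers [65554, 65993]
Segment 2: SEQ = 65994, len = 1073 B, covers [65994, 67066]
Segment 3: SEQ = 67067, len = 1130 B, covers [67067, 68196] [LOST]
In-order data received: bytes [65554, 67066] (segments 1..2).
Segment 3 missing -> gap begins at byte 67067.
Cumulative ACK = next expected in-order byte = 65554 + 440 + 1073 = 67067

67067


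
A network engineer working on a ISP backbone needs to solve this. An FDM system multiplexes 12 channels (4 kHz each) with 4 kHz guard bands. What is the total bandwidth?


Given: 12 channels, 4 kHz each, guard = 4 kHz
Channel bandwidth = 12 * 4 = 48 kHz
Guard bands = 11 gaps * 4 kHz = 44 kHz
Total = 48 + 44 = 92 kHz

92


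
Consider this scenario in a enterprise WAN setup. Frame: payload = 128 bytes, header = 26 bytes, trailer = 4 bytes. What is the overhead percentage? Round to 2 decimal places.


Given: payload = 128 B, header = 26 B, trailer = 4 B
Overhead bytes = header + trailer = 26 + 4 = 30
Total frame = payload + overhead = 128 + 30 = 158
Overhead % = 30 / 158 * 100 = 18.9873% -> 18.99% (2 dp)

18.99


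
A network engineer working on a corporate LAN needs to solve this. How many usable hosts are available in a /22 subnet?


Given: subnet mask /22
Host bits = 32 - 22 = 10
Total addresses = 2^10 = 1024
Usable hosts = 1024 - 2 (network + broadcast) = 1022

1022


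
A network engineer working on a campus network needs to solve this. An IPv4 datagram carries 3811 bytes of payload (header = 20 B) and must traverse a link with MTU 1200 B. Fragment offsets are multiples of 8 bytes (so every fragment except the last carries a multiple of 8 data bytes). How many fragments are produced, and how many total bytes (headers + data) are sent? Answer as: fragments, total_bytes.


Max data per non-final fragment = floor((MTU - header)/8)*8 = floor((1200 - 20)/8)*8 = floor(1180/8)*8 = 1176 B
Final fragment needs no 8-byte alignment: it can carry up to MTU - header = 1180 B
Non-final fragments needed = ceil((payload - 1180) / 1176) = ceil(2631/1176) = ceil(2.2372) = 3
Number of fragments = 3 + 1 = 4
Fragment sizes (data): 3 * 1176 B + 283 B (last, 283 <= 1180 OK)
Total bytes sent = payload + n_frags * header = 3811 + 4*20 = 3811 + 80 = 3891 B

4, 3891
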